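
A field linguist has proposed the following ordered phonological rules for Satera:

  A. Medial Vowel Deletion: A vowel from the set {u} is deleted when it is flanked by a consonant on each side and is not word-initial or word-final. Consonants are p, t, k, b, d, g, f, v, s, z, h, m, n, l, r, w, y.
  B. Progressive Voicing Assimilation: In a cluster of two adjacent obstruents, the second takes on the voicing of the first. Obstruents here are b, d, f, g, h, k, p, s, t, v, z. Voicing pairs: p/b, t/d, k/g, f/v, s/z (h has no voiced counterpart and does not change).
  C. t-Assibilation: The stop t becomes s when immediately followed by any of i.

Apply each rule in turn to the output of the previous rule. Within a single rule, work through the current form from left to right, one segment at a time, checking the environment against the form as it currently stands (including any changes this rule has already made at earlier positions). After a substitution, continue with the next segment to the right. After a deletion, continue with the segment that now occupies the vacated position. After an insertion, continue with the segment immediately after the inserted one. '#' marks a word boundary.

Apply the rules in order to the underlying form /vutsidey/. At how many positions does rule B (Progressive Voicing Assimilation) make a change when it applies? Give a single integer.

2

A Medial Vowel Deletion: [vutsidey] → [vtsidey]
B Progressive Voicing Assimilation: [vtsidey] → [vdzidey]
C t-Assibilation: no change — [vdzidey]
Rule B changed 2 position(s).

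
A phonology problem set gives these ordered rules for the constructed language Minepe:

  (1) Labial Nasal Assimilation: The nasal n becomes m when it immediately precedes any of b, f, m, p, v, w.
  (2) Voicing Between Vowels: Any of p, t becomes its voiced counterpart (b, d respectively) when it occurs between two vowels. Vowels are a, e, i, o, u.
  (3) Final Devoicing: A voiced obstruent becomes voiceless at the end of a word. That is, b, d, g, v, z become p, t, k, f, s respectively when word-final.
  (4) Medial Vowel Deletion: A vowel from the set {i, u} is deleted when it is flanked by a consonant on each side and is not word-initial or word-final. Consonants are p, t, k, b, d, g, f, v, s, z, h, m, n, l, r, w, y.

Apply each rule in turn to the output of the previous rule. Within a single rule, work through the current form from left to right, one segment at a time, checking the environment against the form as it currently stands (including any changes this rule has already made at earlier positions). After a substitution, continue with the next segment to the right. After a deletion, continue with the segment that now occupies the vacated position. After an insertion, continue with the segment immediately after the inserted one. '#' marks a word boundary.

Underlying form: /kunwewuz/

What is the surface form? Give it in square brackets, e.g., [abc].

(1) Labial Nasal Assimilation: [kunwewuz] → [kumwewuz]
(2) Voicing Between Vowels: no change — [kumwewuz]
(3) Final Devoicing: [kumwewuz] → [kumwewus]
(4) Medial Vowel Deletion: [kumwewus] → [kmwews]

[kmwews]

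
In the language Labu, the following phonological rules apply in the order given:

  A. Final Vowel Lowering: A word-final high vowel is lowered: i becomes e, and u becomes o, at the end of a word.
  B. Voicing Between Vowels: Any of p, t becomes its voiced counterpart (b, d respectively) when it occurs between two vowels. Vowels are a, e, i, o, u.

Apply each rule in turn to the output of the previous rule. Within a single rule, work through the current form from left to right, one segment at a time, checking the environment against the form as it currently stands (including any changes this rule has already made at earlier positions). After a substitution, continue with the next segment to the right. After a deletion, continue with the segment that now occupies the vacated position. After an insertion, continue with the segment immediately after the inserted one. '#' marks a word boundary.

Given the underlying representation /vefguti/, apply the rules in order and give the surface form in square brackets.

A Final Vowel Lowering: [vefguti] → [vefgute]
B Voicing Between Vowels: [vefgute] → [vefgude]

[vefgude]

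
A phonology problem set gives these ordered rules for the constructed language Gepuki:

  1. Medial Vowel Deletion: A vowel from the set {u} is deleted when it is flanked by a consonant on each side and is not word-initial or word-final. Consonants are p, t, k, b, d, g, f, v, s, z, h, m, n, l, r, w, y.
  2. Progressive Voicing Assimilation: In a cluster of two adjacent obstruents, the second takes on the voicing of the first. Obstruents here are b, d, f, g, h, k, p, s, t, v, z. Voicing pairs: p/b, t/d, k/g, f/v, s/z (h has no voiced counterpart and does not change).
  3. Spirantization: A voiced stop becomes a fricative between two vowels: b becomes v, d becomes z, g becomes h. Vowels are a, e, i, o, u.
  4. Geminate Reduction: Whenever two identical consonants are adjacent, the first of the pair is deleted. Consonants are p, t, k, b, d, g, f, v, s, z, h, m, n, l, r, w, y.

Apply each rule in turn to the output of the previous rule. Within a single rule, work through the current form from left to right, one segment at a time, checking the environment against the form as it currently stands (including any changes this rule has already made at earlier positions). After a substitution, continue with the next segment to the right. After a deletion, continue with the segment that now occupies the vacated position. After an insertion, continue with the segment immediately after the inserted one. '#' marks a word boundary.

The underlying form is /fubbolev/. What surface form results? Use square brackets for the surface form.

1 Medial Vowel Deletion: [fubbolev] → [fbbolev]
2 Progressive Voicing Assimilation: [fbbolev] → [fppolev]
3 Spirantization: no change — [fppolev]
4 Geminate Reduction: [fppolev] → [fpolev]

[fpolev]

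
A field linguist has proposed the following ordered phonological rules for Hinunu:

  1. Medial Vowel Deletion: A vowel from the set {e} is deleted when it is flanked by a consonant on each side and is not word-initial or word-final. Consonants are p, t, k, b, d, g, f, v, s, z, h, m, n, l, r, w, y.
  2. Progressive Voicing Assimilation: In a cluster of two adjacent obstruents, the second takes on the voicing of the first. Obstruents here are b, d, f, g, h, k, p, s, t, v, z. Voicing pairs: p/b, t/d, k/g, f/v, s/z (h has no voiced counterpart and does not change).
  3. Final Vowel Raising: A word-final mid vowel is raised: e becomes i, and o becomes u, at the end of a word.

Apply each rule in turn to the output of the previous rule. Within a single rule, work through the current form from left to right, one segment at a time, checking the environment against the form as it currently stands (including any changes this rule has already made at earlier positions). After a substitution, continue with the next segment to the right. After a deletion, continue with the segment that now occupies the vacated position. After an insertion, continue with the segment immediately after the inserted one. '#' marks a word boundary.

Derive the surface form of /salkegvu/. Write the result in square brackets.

[salkkfu]

1 Medial Vowel Deletion: [salkegvu] → [salkgvu]
2 Progressive Voicing Assimilation: [salkgvu] → [salkkfu]
3 Final Vowel Raising: no change — [salkkfu]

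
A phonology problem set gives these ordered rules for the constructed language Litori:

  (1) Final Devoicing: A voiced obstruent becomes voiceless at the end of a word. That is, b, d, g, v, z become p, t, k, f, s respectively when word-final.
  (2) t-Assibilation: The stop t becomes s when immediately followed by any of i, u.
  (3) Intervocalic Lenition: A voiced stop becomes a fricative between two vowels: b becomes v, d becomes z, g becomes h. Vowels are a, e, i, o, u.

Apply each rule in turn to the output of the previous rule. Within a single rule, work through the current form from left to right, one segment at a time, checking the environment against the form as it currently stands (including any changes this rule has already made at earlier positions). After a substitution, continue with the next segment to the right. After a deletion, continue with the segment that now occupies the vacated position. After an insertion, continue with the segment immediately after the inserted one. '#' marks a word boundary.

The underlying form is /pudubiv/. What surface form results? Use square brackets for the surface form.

[puzuvif]

(1) Final Devoicing: [pudubiv] → [pudubif]
(2) t-Assibilation: no change — [pudubif]
(3) Intervocalic Lenition: [pudubif] → [puzuvif]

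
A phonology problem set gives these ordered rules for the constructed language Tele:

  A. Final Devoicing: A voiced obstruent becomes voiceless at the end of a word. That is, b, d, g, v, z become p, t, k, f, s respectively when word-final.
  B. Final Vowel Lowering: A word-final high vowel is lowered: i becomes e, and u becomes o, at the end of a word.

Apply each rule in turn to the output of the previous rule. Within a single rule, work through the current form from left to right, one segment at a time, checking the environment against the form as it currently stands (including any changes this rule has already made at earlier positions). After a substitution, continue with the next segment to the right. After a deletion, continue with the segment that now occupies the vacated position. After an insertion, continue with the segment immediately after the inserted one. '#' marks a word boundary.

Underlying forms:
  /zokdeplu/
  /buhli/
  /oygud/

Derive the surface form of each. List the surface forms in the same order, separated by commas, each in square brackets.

/zokdeplu/:
  A Final Devoicing: no change — [zokdeplu]
  B Final Vowel Lowering: [zokdeplu] → [zokdeplo]
/buhli/:
  A Final Devoicing: no change — [buhli]
  B Final Vowel Lowering: [buhli] → [buhle]
/oygud/:
  A Final Devoicing: [oygud] → [oygut]
  B Final Vowel Lowering: no change — [oygut]

[zokdeplo], [buhle], [oygut]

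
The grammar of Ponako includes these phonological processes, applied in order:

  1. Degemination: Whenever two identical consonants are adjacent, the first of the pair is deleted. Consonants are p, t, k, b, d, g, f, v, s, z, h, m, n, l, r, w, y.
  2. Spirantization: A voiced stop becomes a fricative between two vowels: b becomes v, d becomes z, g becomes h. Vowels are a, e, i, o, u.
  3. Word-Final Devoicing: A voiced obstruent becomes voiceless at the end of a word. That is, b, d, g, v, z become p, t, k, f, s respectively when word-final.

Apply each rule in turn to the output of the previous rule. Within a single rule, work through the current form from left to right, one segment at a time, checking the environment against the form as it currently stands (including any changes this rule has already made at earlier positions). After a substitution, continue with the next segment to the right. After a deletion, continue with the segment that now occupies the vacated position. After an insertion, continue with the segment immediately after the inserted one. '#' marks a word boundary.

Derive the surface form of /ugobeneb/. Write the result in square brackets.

1 Degemination: no change — [ugobeneb]
2 Spirantization: [ugobeneb] → [uhoveneb]
3 Word-Final Devoicing: [uhoveneb] → [uhovenep]

[uhovenep]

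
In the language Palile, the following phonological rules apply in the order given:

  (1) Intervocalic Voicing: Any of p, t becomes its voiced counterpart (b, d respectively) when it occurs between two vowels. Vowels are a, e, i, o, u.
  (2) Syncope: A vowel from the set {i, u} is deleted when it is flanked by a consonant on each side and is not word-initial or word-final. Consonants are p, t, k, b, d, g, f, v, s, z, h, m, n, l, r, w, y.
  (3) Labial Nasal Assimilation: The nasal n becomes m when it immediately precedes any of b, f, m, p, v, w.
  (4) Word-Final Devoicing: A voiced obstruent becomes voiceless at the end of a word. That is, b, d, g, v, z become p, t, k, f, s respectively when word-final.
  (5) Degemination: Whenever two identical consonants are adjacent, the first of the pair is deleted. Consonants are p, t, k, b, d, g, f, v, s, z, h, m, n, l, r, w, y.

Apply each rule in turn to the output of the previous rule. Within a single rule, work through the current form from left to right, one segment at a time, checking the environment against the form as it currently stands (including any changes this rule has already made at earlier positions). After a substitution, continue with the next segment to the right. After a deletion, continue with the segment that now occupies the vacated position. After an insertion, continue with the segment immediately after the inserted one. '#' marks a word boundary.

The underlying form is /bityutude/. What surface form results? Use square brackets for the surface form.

(1) Intervocalic Voicing: [bityutude] → [bityudude]
(2) Syncope: [bityudude] → [btydde]
(3) Labial Nasal Assimilation: no change — [btydde]
(4) Word-Final Devoicing: no change — [btydde]
(5) Degemination: [btydde] → [btyde]

[btyde]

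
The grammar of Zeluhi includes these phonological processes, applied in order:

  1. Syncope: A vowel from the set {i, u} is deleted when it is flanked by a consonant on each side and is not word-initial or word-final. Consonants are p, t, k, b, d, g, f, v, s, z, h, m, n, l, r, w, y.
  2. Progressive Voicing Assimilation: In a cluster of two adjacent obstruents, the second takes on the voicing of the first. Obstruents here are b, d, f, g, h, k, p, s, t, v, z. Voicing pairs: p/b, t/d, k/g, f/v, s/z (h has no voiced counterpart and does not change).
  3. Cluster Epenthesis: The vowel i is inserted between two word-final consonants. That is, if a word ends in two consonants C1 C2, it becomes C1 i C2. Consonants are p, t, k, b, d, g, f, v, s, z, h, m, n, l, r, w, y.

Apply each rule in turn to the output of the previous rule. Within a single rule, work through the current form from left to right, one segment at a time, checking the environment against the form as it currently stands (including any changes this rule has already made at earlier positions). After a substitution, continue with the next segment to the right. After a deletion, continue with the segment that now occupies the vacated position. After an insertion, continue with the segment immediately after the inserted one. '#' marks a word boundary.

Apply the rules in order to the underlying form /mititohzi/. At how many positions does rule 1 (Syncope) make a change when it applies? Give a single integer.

1 Syncope: [mititohzi] → [mttohzi]
2 Progressive Voicing Assimilation: [mttohzi] → [mttohsi]
3 Cluster Epenthesis: no change — [mttohsi]
Rule 1 changed 2 position(s).

2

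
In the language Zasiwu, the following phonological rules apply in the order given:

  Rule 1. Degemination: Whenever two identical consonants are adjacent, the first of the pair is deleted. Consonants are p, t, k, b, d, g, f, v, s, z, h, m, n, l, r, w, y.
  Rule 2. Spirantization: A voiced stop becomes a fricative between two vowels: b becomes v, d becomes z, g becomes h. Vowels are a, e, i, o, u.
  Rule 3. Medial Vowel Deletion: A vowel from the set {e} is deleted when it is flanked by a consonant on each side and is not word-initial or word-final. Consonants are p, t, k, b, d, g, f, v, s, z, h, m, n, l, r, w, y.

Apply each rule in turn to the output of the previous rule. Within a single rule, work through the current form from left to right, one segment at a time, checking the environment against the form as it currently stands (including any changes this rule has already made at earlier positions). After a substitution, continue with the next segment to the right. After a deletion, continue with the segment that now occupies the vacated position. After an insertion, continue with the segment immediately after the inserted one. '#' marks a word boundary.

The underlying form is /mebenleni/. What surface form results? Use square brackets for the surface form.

Rule 1 Degemination: no change — [mebenleni]
Rule 2 Spirantization: [mebenleni] → [mevenleni]
Rule 3 Medial Vowel Deletion: [mevenleni] → [mvnlni]

[mvnlni]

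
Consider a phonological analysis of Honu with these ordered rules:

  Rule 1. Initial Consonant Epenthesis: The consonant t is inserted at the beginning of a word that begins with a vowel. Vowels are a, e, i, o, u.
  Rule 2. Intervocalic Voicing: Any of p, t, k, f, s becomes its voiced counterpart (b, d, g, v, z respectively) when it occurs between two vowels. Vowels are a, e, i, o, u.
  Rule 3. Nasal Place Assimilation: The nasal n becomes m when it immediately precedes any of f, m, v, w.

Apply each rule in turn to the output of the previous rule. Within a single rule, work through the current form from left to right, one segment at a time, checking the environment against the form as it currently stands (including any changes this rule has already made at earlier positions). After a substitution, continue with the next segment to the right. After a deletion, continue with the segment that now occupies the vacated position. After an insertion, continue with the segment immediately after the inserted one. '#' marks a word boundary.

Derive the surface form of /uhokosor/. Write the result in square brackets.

[tuhogozor]

Rule 1 Initial Consonant Epenthesis: [uhokosor] → [tuhokosor]
Rule 2 Intervocalic Voicing: [tuhokosor] → [tuhogozor]
Rule 3 Nasal Place Assimilation: no change — [tuhogozor]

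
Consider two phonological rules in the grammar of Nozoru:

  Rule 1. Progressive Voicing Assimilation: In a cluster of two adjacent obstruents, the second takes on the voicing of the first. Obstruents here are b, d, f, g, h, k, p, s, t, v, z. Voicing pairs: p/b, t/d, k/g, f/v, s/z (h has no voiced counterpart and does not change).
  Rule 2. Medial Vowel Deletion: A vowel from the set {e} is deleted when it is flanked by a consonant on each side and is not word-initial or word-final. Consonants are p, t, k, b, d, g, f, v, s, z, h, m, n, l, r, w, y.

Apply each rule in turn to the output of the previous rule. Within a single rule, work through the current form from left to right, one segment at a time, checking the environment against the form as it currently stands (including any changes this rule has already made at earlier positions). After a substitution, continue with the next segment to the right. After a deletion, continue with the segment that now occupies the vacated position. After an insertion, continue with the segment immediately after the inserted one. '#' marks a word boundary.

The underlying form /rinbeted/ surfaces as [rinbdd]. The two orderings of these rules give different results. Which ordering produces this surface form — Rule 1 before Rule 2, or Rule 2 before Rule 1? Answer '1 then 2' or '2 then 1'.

2 then 1

Order 1 then 2:
  1 Progressive Voicing Assimilation: no change — [rinbeted]
  2 Medial Vowel Deletion: [rinbeted] → [rinbtd]
  result: [rinbtd]
Order 2 then 1:
  2 Medial Vowel Deletion: [rinbeted] → [rinbtd]
  1 Progressive Voicing Assimilation: [rinbtd] → [rinbdd]
  result: [rinbdd]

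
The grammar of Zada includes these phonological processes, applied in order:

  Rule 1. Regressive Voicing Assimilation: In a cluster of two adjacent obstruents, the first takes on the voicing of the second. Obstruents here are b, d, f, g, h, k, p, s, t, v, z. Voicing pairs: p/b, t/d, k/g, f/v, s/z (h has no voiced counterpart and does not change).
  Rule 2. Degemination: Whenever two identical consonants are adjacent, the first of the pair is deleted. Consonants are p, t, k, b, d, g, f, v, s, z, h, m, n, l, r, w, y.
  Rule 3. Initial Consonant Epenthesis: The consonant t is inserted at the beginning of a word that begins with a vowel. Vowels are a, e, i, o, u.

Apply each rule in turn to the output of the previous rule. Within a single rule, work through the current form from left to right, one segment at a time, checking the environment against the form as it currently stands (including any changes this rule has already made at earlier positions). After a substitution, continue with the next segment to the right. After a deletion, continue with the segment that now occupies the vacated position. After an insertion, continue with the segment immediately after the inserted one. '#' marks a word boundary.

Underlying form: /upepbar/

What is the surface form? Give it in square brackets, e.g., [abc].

[tupebar]

Rule 1 Regressive Voicing Assimilation: [upepbar] → [upebbar]
Rule 2 Degemination: [upebbar] → [upebar]
Rule 3 Initial Consonant Epenthesis: [upebar] → [tupebar]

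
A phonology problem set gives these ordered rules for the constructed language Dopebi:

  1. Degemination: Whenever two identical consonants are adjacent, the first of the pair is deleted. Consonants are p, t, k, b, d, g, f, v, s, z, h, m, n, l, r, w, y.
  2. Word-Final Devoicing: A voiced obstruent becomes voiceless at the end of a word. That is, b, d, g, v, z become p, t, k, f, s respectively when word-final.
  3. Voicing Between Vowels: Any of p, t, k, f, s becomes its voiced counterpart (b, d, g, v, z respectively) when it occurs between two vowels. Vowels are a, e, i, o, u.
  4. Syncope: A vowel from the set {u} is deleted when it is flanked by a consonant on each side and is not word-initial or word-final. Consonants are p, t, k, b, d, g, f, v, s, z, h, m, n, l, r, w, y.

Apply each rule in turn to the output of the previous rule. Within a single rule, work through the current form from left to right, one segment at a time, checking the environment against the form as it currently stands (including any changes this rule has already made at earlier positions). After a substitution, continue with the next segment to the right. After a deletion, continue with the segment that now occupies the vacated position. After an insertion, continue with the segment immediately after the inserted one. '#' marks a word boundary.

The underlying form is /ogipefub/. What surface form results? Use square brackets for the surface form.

1 Degemination: no change — [ogipefub]
2 Word-Final Devoicing: [ogipefub] → [ogipefup]
3 Voicing Between Vowels: [ogipefup] → [ogibevup]
4 Syncope: [ogibevup] → [ogibevp]

[ogibevp]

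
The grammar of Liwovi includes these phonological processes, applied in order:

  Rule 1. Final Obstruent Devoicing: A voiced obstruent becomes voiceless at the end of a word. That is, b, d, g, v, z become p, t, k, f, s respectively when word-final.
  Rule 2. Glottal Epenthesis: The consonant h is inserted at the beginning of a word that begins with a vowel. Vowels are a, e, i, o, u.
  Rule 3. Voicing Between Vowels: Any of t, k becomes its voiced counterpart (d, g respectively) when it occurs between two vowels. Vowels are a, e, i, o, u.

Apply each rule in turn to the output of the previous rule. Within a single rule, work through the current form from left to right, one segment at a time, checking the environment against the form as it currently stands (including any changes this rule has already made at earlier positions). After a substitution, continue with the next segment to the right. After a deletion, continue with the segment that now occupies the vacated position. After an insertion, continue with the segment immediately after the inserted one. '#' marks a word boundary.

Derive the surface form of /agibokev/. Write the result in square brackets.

Rule 1 Final Obstruent Devoicing: [agibokev] → [agibokef]
Rule 2 Glottal Epenthesis: [agibokef] → [hagibokef]
Rule 3 Voicing Between Vowels: [hagibokef] → [hagibogef]

[hagibogef]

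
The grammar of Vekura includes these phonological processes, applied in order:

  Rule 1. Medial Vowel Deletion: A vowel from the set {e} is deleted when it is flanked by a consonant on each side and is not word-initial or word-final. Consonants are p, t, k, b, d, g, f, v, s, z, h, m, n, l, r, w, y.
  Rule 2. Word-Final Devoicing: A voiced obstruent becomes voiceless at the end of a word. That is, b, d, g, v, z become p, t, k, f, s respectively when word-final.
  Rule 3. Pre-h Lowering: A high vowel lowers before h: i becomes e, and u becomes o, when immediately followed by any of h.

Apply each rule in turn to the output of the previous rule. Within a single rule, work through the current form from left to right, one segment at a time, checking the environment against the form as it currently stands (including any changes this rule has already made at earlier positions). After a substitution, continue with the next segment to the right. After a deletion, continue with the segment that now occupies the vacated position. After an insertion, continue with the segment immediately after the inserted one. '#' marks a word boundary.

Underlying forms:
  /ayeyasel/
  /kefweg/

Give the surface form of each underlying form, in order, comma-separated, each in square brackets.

[ayyasl], [kfwk]

/ayeyasel/:
  Rule 1 Medial Vowel Deletion: [ayeyasel] → [ayyasl]
  Rule 2 Word-Final Devoicing: no change — [ayyasl]
  Rule 3 Pre-h Lowering: no change — [ayyasl]
/kefweg/:
  Rule 1 Medial Vowel Deletion: [kefweg] → [kfwg]
  Rule 2 Word-Final Devoicing: [kfwg] → [kfwk]
  Rule 3 Pre-h Lowering: no change — [kfwk]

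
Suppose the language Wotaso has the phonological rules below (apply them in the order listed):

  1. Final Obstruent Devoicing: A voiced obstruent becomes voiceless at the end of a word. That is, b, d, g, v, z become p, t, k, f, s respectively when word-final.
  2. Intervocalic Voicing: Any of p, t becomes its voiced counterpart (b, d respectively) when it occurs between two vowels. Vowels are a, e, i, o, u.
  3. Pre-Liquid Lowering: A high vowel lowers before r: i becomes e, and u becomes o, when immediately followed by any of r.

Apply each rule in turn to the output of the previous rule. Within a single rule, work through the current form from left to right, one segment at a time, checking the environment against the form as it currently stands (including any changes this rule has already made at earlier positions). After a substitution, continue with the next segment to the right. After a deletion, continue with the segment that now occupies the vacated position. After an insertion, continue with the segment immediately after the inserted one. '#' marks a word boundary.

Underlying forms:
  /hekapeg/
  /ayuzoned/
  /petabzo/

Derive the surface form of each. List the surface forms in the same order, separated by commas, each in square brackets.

/hekapeg/:
  1 Final Obstruent Devoicing: [hekapeg] → [hekapek]
  2 Intervocalic Voicing: [hekapek] → [hekabek]
  3 Pre-Liquid Lowering: no change — [hekabek]
/ayuzoned/:
  1 Final Obstruent Devoicing: [ayuzoned] → [ayuzonet]
  2 Intervocalic Voicing: no change — [ayuzonet]
  3 Pre-Liquid Lowering: no change — [ayuzonet]
/petabzo/:
  1 Final Obstruent Devoicing: no change — [petabzo]
  2 Intervocalic Voicing: [petabzo] → [pedabzo]
  3 Pre-Liquid Lowering: no change — [pedabzo]

[hekabek], [ayuzonet], [pedabzo]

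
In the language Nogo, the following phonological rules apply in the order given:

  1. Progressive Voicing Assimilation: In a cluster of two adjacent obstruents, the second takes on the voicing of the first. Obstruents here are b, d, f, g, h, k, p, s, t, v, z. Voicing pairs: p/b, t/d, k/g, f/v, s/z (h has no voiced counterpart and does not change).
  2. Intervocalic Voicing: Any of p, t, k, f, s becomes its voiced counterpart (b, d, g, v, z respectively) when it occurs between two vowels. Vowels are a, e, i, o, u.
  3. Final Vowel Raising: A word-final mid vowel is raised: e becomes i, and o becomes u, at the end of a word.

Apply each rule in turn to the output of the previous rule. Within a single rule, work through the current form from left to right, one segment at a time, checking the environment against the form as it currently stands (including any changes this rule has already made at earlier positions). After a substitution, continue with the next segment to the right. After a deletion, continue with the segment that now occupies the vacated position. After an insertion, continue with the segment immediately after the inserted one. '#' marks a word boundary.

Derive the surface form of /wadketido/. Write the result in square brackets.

1 Progressive Voicing Assimilation: [wadketido] → [wadgetido]
2 Intervocalic Voicing: [wadgetido] → [wadgedido]
3 Final Vowel Raising: [wadgedido] → [wadgedidu]

[wadgedidu]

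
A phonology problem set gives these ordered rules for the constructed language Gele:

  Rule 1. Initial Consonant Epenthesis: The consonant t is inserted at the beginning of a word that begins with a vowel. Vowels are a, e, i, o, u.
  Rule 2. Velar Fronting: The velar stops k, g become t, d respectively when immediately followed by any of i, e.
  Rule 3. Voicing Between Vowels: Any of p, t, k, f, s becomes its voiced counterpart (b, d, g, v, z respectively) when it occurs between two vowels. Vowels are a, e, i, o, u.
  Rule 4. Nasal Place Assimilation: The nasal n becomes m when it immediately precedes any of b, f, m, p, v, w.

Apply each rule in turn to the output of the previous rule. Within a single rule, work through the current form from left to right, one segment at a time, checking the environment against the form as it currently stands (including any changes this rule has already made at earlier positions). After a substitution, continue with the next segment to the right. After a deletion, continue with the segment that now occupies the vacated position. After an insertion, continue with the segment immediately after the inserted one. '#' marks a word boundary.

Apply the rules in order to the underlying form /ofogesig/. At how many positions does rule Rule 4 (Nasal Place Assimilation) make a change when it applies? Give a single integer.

Rule 1 Initial Consonant Epenthesis: [ofogesig] → [tofogesig]
Rule 2 Velar Fronting: [tofogesig] → [tofodesig]
Rule 3 Voicing Between Vowels: [tofodesig] → [tovodezig]
Rule 4 Nasal Place Assimilation: no change — [tovodezig]
Rule Rule 4 changed 0 position(s).

0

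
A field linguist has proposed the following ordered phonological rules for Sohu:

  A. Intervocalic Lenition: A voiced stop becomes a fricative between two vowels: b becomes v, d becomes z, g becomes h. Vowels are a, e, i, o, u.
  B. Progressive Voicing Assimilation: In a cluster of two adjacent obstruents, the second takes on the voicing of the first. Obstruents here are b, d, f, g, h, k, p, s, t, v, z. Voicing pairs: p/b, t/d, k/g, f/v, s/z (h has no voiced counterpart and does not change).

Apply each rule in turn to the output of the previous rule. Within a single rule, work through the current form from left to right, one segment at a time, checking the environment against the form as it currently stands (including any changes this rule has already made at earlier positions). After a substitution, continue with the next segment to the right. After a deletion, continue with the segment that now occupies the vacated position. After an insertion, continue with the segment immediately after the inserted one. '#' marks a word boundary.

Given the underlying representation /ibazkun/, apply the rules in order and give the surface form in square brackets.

A Intervocalic Lenition: [ibazkun] → [ivazkun]
B Progressive Voicing Assimilation: [ivazkun] → [ivazgun]

[ivazgun]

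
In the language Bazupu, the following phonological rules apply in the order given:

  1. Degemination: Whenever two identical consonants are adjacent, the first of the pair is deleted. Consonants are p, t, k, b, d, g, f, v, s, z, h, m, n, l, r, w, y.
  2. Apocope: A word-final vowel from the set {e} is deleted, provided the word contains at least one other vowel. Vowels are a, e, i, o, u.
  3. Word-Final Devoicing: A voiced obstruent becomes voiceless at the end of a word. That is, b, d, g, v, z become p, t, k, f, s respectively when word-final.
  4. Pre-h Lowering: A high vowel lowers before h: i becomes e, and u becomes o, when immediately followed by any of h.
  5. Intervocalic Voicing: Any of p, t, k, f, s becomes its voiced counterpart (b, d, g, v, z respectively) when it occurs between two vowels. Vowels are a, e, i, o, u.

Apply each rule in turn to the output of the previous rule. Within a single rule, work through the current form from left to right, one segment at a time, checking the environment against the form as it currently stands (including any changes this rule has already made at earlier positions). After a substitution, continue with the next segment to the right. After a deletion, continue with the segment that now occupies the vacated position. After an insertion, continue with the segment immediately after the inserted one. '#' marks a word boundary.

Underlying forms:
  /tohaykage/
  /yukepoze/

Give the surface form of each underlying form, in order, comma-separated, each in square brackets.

[tohaykak], [yugebos]

/tohaykage/:
  1 Degemination: no change — [tohaykage]
  2 Apocope: [tohaykage] → [tohaykag]
  3 Word-Final Devoicing: [tohaykag] → [tohaykak]
  4 Pre-h Lowering: no change — [tohaykak]
  5 Intervocalic Voicing: no change — [tohaykak]
/yukepoze/:
  1 Degemination: no change — [yukepoze]
  2 Apocope: [yukepoze] → [yukepoz]
  3 Word-Final Devoicing: [yukepoz] → [yukepos]
  4 Pre-h Lowering: no change — [yukepos]
  5 Intervocalic Voicing: [yukepos] → [yugebos]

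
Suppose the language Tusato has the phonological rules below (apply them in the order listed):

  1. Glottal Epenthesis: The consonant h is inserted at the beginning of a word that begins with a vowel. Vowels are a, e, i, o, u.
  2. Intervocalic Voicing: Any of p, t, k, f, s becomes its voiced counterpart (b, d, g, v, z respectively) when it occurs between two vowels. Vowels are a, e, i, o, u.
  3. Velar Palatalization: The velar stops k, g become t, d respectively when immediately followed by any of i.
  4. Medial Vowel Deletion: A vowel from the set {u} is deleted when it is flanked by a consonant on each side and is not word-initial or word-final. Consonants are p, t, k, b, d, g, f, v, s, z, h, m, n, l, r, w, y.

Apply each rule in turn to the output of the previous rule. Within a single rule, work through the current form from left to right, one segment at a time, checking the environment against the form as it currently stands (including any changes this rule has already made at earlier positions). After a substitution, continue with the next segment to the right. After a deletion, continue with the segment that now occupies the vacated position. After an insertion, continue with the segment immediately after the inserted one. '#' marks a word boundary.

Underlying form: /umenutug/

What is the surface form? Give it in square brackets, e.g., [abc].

[hmendg]

1 Glottal Epenthesis: [umenutug] → [humenutug]
2 Intervocalic Voicing: [humenutug] → [humenudug]
3 Velar Palatalization: no change — [humenudug]
4 Medial Vowel Deletion: [humenudug] → [hmendg]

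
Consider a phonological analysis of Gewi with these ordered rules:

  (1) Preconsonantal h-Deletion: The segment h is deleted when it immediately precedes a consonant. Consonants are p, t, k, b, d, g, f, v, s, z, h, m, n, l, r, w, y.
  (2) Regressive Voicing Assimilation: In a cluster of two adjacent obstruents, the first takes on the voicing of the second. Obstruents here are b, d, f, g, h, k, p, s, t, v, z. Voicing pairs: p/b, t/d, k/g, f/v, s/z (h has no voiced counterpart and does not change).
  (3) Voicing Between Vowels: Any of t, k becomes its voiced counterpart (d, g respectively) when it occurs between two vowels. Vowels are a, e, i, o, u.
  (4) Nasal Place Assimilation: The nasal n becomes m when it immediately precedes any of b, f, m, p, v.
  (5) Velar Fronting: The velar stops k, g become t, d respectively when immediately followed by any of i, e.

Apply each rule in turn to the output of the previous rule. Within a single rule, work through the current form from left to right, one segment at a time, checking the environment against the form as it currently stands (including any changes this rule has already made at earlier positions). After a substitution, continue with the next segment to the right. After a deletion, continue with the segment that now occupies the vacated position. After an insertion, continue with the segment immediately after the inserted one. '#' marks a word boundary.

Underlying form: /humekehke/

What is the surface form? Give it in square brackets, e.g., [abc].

[humedede]

(1) Preconsonantal h-Deletion: [humekehke] → [humekeke]
(2) Regressive Voicing Assimilation: no change — [humekeke]
(3) Voicing Between Vowels: [humekeke] → [humegege]
(4) Nasal Place Assimilation: no change — [humegege]
(5) Velar Fronting: [humegege] → [humedede]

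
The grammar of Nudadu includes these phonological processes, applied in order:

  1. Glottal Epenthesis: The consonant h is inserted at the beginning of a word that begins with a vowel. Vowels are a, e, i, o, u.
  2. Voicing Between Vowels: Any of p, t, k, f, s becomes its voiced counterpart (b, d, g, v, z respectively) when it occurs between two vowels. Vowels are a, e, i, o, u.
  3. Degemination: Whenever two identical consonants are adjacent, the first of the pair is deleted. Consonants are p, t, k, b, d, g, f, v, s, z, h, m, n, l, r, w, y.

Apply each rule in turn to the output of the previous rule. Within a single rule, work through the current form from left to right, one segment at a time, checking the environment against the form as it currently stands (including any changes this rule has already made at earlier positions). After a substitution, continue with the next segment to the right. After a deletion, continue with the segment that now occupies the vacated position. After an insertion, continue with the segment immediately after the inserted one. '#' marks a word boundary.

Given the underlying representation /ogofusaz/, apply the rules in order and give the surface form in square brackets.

[hogovuzaz]

1 Glottal Epenthesis: [ogofusaz] → [hogofusaz]
2 Voicing Between Vowels: [hogofusaz] → [hogovuzaz]
3 Degemination: no change — [hogovuzaz]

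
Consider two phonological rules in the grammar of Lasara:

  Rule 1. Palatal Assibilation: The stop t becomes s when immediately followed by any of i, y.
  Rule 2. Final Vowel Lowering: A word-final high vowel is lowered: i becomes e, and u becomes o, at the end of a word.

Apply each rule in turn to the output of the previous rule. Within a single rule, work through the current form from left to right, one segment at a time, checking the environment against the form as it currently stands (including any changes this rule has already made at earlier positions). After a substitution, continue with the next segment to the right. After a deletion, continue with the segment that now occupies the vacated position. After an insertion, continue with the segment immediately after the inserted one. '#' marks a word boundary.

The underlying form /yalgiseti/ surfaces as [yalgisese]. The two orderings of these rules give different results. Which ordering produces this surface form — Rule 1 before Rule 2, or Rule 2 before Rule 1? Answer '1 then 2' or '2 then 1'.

Order 1 then 2:
  1 Palatal Assibilation: [yalgiseti] → [yalgisesi]
  2 Final Vowel Lowering: [yalgisesi] → [yalgisese]
  result: [yalgisese]
Order 2 then 1:
  2 Final Vowel Lowering: [yalgiseti] → [yalgisete]
  1 Palatal Assibilation: no change — [yalgisete]
  result: [yalgisete]

1 then 2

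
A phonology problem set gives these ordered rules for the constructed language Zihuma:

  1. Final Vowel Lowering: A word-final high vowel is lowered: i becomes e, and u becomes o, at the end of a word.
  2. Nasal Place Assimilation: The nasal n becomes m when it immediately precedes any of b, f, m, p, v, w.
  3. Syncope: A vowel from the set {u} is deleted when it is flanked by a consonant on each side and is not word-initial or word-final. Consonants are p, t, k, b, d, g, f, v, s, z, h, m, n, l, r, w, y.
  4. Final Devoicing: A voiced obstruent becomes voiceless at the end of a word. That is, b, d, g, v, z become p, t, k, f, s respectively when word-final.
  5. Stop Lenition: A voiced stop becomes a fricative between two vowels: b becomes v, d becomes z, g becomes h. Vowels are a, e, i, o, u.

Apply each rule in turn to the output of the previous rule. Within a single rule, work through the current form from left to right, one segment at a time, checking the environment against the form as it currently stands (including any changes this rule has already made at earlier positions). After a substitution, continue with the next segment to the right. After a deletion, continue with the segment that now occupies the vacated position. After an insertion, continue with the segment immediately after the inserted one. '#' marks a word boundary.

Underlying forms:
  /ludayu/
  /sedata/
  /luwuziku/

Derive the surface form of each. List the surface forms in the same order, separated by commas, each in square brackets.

[ldayo], [sezata], [lwziko]

/ludayu/:
  1 Final Vowel Lowering: [ludayu] → [ludayo]
  2 Nasal Place Assimilation: no change — [ludayo]
  3 Syncope: [ludayo] → [ldayo]
  4 Final Devoicing: no change — [ldayo]
  5 Stop Lenition: no change — [ldayo]
/sedata/:
  1 Final Vowel Lowering: no change — [sedata]
  2 Nasal Place Assimilation: no change — [sedata]
  3 Syncope: no change — [sedata]
  4 Final Devoicing: no change — [sedata]
  5 Stop Lenition: [sedata] → [sezata]
/luwuziku/:
  1 Final Vowel Lowering: [luwuziku] → [luwuziko]
  2 Nasal Place Assimilation: no change — [luwuziko]
  3 Syncope: [luwuziko] → [lwziko]
  4 Final Devoicing: no change — [lwziko]
  5 Stop Lenition: no change — [lwziko]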